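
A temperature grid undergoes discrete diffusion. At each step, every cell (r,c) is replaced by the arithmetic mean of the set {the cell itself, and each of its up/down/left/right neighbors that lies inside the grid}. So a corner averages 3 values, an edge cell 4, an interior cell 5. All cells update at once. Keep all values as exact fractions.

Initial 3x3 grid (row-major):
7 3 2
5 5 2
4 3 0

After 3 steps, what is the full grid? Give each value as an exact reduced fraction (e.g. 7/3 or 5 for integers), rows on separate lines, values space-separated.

Answer: 1571/360 54877/14400 3313/1080
20459/4800 6983/2000 4553/1600
929/240 11813/3600 5641/2160

Derivation:
After step 1:
  5 17/4 7/3
  21/4 18/5 9/4
  4 3 5/3
After step 2:
  29/6 911/240 53/18
  357/80 367/100 197/80
  49/12 46/15 83/36
After step 3:
  1571/360 54877/14400 3313/1080
  20459/4800 6983/2000 4553/1600
  929/240 11813/3600 5641/2160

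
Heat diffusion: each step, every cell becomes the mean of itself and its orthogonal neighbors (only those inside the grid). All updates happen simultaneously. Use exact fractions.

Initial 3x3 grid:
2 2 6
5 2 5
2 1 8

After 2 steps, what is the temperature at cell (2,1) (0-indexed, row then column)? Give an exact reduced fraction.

Step 1: cell (2,1) = 13/4
Step 2: cell (2,1) = 163/48
Full grid after step 2:
  35/12 10/3 151/36
  137/48 69/20 69/16
  26/9 163/48 79/18

Answer: 163/48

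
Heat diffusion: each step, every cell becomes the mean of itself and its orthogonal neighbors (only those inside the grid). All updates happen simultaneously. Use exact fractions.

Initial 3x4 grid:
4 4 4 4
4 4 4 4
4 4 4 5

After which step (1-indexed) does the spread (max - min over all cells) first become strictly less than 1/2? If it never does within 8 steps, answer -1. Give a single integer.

Step 1: max=13/3, min=4, spread=1/3
  -> spread < 1/2 first at step 1
Step 2: max=77/18, min=4, spread=5/18
Step 3: max=905/216, min=4, spread=41/216
Step 4: max=107897/25920, min=4, spread=4217/25920
Step 5: max=6429949/1555200, min=28879/7200, spread=38417/311040
Step 6: max=384448211/93312000, min=578597/144000, spread=1903471/18662400
Step 7: max=22995869089/5598720000, min=17395759/4320000, spread=18038617/223948800
Step 8: max=1376960982851/335923200000, min=1568126759/388800000, spread=883978523/13436928000

Answer: 1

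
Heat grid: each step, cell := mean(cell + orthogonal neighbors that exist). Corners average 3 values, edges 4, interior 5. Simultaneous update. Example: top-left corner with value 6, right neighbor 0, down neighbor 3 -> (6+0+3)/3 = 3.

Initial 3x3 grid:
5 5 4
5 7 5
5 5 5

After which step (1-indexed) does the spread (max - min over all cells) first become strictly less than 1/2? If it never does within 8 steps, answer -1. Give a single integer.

Answer: 2

Derivation:
Step 1: max=11/2, min=14/3, spread=5/6
Step 2: max=269/50, min=91/18, spread=73/225
  -> spread < 1/2 first at step 2
Step 3: max=12713/2400, min=5477/1080, spread=4877/21600
Step 4: max=57079/10800, min=333799/64800, spread=347/2592
Step 5: max=3403163/648000, min=20053853/3888000, spread=2921/31104
Step 6: max=204009811/38880000, min=1208676991/233280000, spread=24611/373248
Step 7: max=12209637167/2332800000, min=72609919877/13996800000, spread=207329/4478976
Step 8: max=731876631199/139968000000, min=4363968615319/839808000000, spread=1746635/53747712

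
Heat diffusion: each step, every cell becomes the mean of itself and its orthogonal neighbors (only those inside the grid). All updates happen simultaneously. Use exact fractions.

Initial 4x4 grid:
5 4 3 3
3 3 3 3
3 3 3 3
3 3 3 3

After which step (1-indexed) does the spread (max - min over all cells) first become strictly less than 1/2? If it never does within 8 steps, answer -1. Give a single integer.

Step 1: max=4, min=3, spread=1
Step 2: max=15/4, min=3, spread=3/4
Step 3: max=143/40, min=3, spread=23/40
Step 4: max=1391/400, min=3, spread=191/400
  -> spread < 1/2 first at step 4
Step 5: max=122599/36000, min=27079/9000, spread=1587/4000
Step 6: max=3623591/1080000, min=1631899/540000, spread=39977/120000
Step 7: max=35816921/10800000, min=819923/270000, spread=1006667/3600000
Step 8: max=3194744323/972000000, min=296630041/97200000, spread=25382657/108000000

Answer: 4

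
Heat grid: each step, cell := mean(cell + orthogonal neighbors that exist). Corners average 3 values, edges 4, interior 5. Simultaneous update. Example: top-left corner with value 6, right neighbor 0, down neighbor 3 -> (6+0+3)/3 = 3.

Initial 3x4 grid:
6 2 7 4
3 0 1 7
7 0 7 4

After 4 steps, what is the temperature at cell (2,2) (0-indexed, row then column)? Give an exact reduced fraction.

Step 1: cell (2,2) = 3
Step 2: cell (2,2) = 169/40
Step 3: cell (2,2) = 4361/1200
Step 4: cell (2,2) = 35423/9000
Full grid after step 4:
  224821/64800 746557/216000 291259/72000 30599/7200
  233629/72000 213067/60000 226367/60000 158197/36000
  108973/32400 180233/54000 35423/9000 44911/10800

Answer: 35423/9000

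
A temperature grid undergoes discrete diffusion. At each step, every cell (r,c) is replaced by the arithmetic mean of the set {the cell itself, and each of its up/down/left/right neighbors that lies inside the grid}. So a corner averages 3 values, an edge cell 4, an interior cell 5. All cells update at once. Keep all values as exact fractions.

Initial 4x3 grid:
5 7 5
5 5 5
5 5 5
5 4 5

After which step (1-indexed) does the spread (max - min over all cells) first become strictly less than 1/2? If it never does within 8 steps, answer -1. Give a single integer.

Answer: 5

Derivation:
Step 1: max=17/3, min=14/3, spread=1
Step 2: max=667/120, min=1133/240, spread=67/80
Step 3: max=5837/1080, min=10363/2160, spread=437/720
Step 4: max=2313643/432000, min=4178021/864000, spread=29951/57600
Step 5: max=20564813/3888000, min=38028211/7776000, spread=206761/518400
  -> spread < 1/2 first at step 5
Step 6: max=8184482323/1555200000, min=15286657421/3110400000, spread=14430763/41472000
Step 7: max=487854752657/93312000000, min=923264214439/186624000000, spread=139854109/497664000
Step 8: max=29149494917563/5598720000000, min=55631036000501/11197440000000, spread=7114543559/29859840000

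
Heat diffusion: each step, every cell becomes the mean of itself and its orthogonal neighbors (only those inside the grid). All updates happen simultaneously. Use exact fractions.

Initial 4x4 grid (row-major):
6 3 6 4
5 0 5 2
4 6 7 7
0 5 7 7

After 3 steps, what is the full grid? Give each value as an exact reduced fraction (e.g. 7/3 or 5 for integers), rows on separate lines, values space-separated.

After step 1:
  14/3 15/4 9/2 4
  15/4 19/5 4 9/2
  15/4 22/5 32/5 23/4
  3 9/2 13/2 7
After step 2:
  73/18 1003/240 65/16 13/3
  479/120 197/50 116/25 73/16
  149/40 457/100 541/100 473/80
  15/4 23/5 61/10 77/12
After step 3:
  8803/2160 29227/7200 3443/800 311/72
  14141/3600 5117/1200 4523/1000 11669/2400
  4811/1200 4449/1000 10653/2000 13381/2400
  161/40 951/200 3379/600 4423/720

Answer: 8803/2160 29227/7200 3443/800 311/72
14141/3600 5117/1200 4523/1000 11669/2400
4811/1200 4449/1000 10653/2000 13381/2400
161/40 951/200 3379/600 4423/720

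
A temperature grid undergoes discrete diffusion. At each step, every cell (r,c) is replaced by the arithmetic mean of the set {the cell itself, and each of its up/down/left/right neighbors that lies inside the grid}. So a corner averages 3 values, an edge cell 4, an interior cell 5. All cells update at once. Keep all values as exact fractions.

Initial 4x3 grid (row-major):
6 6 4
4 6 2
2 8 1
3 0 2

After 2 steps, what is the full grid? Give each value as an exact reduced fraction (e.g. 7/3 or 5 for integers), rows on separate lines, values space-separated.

Answer: 46/9 601/120 17/4
1157/240 437/100 157/40
829/240 387/100 109/40
55/18 559/240 5/2

Derivation:
After step 1:
  16/3 11/2 4
  9/2 26/5 13/4
  17/4 17/5 13/4
  5/3 13/4 1
After step 2:
  46/9 601/120 17/4
  1157/240 437/100 157/40
  829/240 387/100 109/40
  55/18 559/240 5/2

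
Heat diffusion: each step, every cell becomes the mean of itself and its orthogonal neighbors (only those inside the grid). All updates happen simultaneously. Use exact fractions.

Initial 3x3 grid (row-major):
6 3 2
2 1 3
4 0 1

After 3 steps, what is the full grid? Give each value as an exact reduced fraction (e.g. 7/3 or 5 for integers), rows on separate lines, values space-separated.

After step 1:
  11/3 3 8/3
  13/4 9/5 7/4
  2 3/2 4/3
After step 2:
  119/36 167/60 89/36
  643/240 113/50 151/80
  9/4 199/120 55/36
After step 3:
  6313/2160 9739/3600 5143/2160
  37781/14400 6761/3000 3259/1600
  527/240 13853/7200 3653/2160

Answer: 6313/2160 9739/3600 5143/2160
37781/14400 6761/3000 3259/1600
527/240 13853/7200 3653/2160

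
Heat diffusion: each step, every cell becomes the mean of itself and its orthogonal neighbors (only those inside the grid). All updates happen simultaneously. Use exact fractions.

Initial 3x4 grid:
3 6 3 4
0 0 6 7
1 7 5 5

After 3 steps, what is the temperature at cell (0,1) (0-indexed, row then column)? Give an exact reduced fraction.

Answer: 527/160

Derivation:
Step 1: cell (0,1) = 3
Step 2: cell (0,1) = 291/80
Step 3: cell (0,1) = 527/160
Full grid after step 3:
  229/80 527/160 6323/1440 10177/2160
  371/144 4313/1200 1043/240 7351/1440
  791/270 2509/720 214/45 5531/1080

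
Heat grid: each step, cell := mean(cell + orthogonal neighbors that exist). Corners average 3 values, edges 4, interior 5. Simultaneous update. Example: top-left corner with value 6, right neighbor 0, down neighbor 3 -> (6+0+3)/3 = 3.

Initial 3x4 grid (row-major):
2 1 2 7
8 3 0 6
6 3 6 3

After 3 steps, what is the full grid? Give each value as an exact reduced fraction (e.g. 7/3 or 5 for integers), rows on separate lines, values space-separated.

Answer: 1517/432 11717/3600 1303/400 1369/360
58483/14400 21377/6000 913/250 4609/1200
1913/432 14867/3600 4559/1200 493/120

Derivation:
After step 1:
  11/3 2 5/2 5
  19/4 3 17/5 4
  17/3 9/2 3 5
After step 2:
  125/36 67/24 129/40 23/6
  205/48 353/100 159/50 87/20
  179/36 97/24 159/40 4
After step 3:
  1517/432 11717/3600 1303/400 1369/360
  58483/14400 21377/6000 913/250 4609/1200
  1913/432 14867/3600 4559/1200 493/120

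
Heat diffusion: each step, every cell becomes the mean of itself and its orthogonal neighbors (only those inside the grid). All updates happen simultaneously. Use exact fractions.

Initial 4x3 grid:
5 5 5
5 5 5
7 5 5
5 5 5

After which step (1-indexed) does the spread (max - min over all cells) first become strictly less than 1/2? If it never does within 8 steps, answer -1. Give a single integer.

Step 1: max=17/3, min=5, spread=2/3
Step 2: max=331/60, min=5, spread=31/60
Step 3: max=2911/540, min=5, spread=211/540
  -> spread < 1/2 first at step 3
Step 4: max=286897/54000, min=4547/900, spread=14077/54000
Step 5: max=2570407/486000, min=273683/54000, spread=5363/24300
Step 6: max=76640809/14580000, min=152869/30000, spread=93859/583200
Step 7: max=4584274481/874800000, min=248336467/48600000, spread=4568723/34992000
Step 8: max=274220435629/52488000000, min=7471618889/1458000000, spread=8387449/83980800

Answer: 3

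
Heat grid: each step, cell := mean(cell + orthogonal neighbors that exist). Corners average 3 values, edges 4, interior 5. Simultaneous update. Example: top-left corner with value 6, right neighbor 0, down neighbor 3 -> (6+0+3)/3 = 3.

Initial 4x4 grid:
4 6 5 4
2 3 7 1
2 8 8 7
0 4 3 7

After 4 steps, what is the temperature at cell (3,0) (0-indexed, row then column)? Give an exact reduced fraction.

Step 1: cell (3,0) = 2
Step 2: cell (3,0) = 35/12
Step 3: cell (3,0) = 61/18
Step 4: cell (3,0) = 20329/5400
Full grid after step 4:
  1177/288 10069/2250 3151/675 155983/32400
  32257/8000 264893/60000 445099/90000 21517/4320
  273529/72000 8341/1875 181187/36000 576389/108000
  20329/5400 309539/72000 1097593/216000 347809/64800

Answer: 20329/5400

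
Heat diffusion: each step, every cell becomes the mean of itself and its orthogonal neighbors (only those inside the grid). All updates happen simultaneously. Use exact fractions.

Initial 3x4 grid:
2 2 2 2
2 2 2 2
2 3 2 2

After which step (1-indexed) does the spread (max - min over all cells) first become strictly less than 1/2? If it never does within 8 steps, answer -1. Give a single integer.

Step 1: max=7/3, min=2, spread=1/3
  -> spread < 1/2 first at step 1
Step 2: max=271/120, min=2, spread=31/120
Step 3: max=2371/1080, min=2, spread=211/1080
Step 4: max=232897/108000, min=3647/1800, spread=14077/108000
Step 5: max=2084407/972000, min=219683/108000, spread=5363/48600
Step 6: max=62060809/29160000, min=122869/60000, spread=93859/1166400
Step 7: max=3709474481/1749600000, min=199736467/97200000, spread=4568723/69984000
Step 8: max=221732435629/104976000000, min=6013618889/2916000000, spread=8387449/167961600

Answer: 1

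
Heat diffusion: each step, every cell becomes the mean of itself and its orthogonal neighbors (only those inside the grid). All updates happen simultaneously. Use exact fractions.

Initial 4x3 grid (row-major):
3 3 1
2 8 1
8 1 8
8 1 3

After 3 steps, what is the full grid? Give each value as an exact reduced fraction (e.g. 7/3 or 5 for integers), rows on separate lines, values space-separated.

Answer: 1523/432 51499/14400 661/216
7813/1800 10813/3000 26977/7200
15821/3600 1666/375 8839/2400
10297/2160 59309/14400 184/45

Derivation:
After step 1:
  8/3 15/4 5/3
  21/4 3 9/2
  19/4 26/5 13/4
  17/3 13/4 4
After step 2:
  35/9 133/48 119/36
  47/12 217/50 149/48
  313/60 389/100 339/80
  41/9 1087/240 7/2
After step 3:
  1523/432 51499/14400 661/216
  7813/1800 10813/3000 26977/7200
  15821/3600 1666/375 8839/2400
  10297/2160 59309/14400 184/45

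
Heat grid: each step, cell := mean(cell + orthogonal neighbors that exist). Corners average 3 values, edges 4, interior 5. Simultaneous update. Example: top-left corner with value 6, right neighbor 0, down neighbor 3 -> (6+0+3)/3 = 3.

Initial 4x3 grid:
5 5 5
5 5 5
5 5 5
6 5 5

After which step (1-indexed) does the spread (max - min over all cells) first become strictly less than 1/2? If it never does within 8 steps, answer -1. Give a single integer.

Answer: 1

Derivation:
Step 1: max=16/3, min=5, spread=1/3
  -> spread < 1/2 first at step 1
Step 2: max=95/18, min=5, spread=5/18
Step 3: max=1121/216, min=5, spread=41/216
Step 4: max=133817/25920, min=5, spread=4217/25920
Step 5: max=7985149/1555200, min=36079/7200, spread=38417/311040
Step 6: max=477760211/93312000, min=722597/144000, spread=1903471/18662400
Step 7: max=28594589089/5598720000, min=21715759/4320000, spread=18038617/223948800
Step 8: max=1712884182851/335923200000, min=1956926759/388800000, spread=883978523/13436928000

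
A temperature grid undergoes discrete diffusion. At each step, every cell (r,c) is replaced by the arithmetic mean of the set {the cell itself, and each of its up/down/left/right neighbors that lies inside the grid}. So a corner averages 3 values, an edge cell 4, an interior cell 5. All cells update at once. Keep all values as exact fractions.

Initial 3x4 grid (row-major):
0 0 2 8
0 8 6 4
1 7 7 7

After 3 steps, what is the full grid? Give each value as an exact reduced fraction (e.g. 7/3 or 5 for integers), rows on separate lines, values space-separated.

After step 1:
  0 5/2 4 14/3
  9/4 21/5 27/5 25/4
  8/3 23/4 27/4 6
After step 2:
  19/12 107/40 497/120 179/36
  547/240 201/50 133/25 1339/240
  32/9 581/120 239/40 19/3
After step 3:
  523/240 621/200 7699/1800 10579/2160
  41177/14400 22963/6000 30043/6000 79937/14400
  7687/2160 16553/3600 2247/400 477/80

Answer: 523/240 621/200 7699/1800 10579/2160
41177/14400 22963/6000 30043/6000 79937/14400
7687/2160 16553/3600 2247/400 477/80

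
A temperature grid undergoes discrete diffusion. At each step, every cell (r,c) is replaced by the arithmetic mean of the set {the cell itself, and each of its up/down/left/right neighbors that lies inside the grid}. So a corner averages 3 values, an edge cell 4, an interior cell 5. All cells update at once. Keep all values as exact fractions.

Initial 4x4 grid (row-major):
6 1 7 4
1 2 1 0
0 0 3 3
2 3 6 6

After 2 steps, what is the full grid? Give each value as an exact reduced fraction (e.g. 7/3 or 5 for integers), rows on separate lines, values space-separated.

Answer: 107/36 131/48 811/240 107/36
5/3 229/100 229/100 169/60
47/30 87/50 143/50 63/20
31/18 631/240 297/80 25/6

Derivation:
After step 1:
  8/3 4 13/4 11/3
  9/4 1 13/5 2
  3/4 8/5 13/5 3
  5/3 11/4 9/2 5
After step 2:
  107/36 131/48 811/240 107/36
  5/3 229/100 229/100 169/60
  47/30 87/50 143/50 63/20
  31/18 631/240 297/80 25/6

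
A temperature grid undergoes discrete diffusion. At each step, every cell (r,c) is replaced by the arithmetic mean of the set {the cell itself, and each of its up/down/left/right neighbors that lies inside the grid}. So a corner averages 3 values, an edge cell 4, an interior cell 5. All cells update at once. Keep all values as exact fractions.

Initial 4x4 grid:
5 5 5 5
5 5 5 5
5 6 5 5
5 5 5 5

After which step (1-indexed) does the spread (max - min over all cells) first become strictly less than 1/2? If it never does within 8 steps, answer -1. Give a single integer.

Answer: 1

Derivation:
Step 1: max=21/4, min=5, spread=1/4
  -> spread < 1/2 first at step 1
Step 2: max=261/50, min=5, spread=11/50
Step 3: max=12367/2400, min=5, spread=367/2400
Step 4: max=55571/10800, min=3013/600, spread=1337/10800
Step 5: max=1661669/324000, min=90469/18000, spread=33227/324000
Step 6: max=49814327/9720000, min=544049/108000, spread=849917/9720000
Step 7: max=1491714347/291600000, min=8168533/1620000, spread=21378407/291600000
Step 8: max=44706462371/8748000000, min=2453688343/486000000, spread=540072197/8748000000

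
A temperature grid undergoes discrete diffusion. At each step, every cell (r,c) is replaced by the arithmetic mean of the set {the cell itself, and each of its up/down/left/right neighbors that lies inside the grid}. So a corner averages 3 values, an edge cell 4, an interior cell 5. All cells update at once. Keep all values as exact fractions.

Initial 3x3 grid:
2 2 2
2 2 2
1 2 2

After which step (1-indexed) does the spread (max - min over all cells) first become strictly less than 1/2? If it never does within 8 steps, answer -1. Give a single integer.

Step 1: max=2, min=5/3, spread=1/3
  -> spread < 1/2 first at step 1
Step 2: max=2, min=31/18, spread=5/18
Step 3: max=2, min=391/216, spread=41/216
Step 4: max=709/360, min=23789/12960, spread=347/2592
Step 5: max=7043/3600, min=1448263/777600, spread=2921/31104
Step 6: max=838517/432000, min=87483461/46656000, spread=24611/373248
Step 7: max=18783259/9720000, min=5279997967/2799360000, spread=207329/4478976
Step 8: max=997998401/518400000, min=317893247549/167961600000, spread=1746635/53747712

Answer: 1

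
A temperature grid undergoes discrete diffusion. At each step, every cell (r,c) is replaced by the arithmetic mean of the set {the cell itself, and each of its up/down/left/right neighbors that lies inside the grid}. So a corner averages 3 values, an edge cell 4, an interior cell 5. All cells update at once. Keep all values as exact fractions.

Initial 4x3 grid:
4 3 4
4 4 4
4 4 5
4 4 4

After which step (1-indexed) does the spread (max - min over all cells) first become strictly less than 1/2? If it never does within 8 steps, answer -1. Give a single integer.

Step 1: max=13/3, min=11/3, spread=2/3
Step 2: max=511/120, min=893/240, spread=43/80
Step 3: max=4531/1080, min=8203/2160, spread=859/2160
  -> spread < 1/2 first at step 3
Step 4: max=26813/6480, min=100069/25920, spread=7183/25920
Step 5: max=801131/194400, min=6030671/1555200, spread=378377/1555200
Step 6: max=2983771/729000, min=364548133/93312000, spread=3474911/18662400
Step 7: max=1426911817/349920000, min=21958578767/5598720000, spread=174402061/1119744000
Step 8: max=42641636509/10497600000, min=1322855776813/335923200000, spread=1667063659/13436928000

Answer: 3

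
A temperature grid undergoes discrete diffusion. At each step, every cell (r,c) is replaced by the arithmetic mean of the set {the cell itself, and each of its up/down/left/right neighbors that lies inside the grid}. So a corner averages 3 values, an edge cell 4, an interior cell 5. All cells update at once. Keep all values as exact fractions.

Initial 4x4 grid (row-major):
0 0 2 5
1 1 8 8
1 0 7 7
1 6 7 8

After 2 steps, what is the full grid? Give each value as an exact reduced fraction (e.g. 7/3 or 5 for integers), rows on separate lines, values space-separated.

After step 1:
  1/3 3/4 15/4 5
  3/4 2 26/5 7
  3/4 3 29/5 15/2
  8/3 7/2 7 22/3
After step 2:
  11/18 41/24 147/40 21/4
  23/24 117/50 19/4 247/40
  43/24 301/100 57/10 829/120
  83/36 97/24 709/120 131/18

Answer: 11/18 41/24 147/40 21/4
23/24 117/50 19/4 247/40
43/24 301/100 57/10 829/120
83/36 97/24 709/120 131/18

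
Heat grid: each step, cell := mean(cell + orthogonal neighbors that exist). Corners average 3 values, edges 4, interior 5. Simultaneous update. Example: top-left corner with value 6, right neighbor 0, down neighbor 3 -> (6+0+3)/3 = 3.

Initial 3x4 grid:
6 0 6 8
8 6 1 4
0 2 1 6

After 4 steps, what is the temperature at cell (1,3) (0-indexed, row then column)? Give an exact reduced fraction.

Answer: 705197/172800

Derivation:
Step 1: cell (1,3) = 19/4
Step 2: cell (1,3) = 1081/240
Step 3: cell (1,3) = 2387/576
Step 4: cell (1,3) = 705197/172800
Full grid after step 4:
  54341/12960 177959/43200 61061/14400 7481/1728
  3101/800 22933/6000 276631/72000 705197/172800
  46711/12960 148459/43200 152783/43200 19247/5184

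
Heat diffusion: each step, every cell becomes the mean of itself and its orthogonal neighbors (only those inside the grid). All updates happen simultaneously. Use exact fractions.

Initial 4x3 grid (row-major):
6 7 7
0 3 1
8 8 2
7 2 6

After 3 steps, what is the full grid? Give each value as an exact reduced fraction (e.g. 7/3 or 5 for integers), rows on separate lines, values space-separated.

Answer: 10103/2160 66583/14400 359/80
16837/3600 26987/6000 1693/400
18137/3600 9169/2000 15487/3600
11251/2160 23801/4800 9461/2160

Derivation:
After step 1:
  13/3 23/4 5
  17/4 19/5 13/4
  23/4 23/5 17/4
  17/3 23/4 10/3
After step 2:
  43/9 1133/240 14/3
  68/15 433/100 163/40
  76/15 483/100 463/120
  103/18 387/80 40/9
After step 3:
  10103/2160 66583/14400 359/80
  16837/3600 26987/6000 1693/400
  18137/3600 9169/2000 15487/3600
  11251/2160 23801/4800 9461/2160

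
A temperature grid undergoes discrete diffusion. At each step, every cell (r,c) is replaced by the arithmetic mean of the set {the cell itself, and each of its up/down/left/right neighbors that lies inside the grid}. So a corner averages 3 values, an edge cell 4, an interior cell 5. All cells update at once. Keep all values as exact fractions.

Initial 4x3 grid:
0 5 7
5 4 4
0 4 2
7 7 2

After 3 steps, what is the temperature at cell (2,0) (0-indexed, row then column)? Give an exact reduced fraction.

Answer: 28063/7200

Derivation:
Step 1: cell (2,0) = 4
Step 2: cell (2,0) = 859/240
Step 3: cell (2,0) = 28063/7200
Full grid after step 3:
  7889/2160 3521/900 9389/2160
  25073/7200 11777/3000 28823/7200
  28063/7200 11377/3000 28213/7200
  8869/2160 14929/3600 8389/2160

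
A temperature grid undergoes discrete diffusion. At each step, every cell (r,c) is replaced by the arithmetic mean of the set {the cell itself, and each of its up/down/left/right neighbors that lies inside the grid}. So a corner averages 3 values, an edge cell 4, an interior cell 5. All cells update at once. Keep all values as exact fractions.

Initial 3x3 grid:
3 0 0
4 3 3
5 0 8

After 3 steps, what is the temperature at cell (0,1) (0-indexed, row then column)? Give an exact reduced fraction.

Answer: 3307/1440

Derivation:
Step 1: cell (0,1) = 3/2
Step 2: cell (0,1) = 41/24
Step 3: cell (0,1) = 3307/1440
Full grid after step 3:
  1009/432 3307/1440 25/12
  8519/2880 1051/400 4037/1440
  457/144 151/45 679/216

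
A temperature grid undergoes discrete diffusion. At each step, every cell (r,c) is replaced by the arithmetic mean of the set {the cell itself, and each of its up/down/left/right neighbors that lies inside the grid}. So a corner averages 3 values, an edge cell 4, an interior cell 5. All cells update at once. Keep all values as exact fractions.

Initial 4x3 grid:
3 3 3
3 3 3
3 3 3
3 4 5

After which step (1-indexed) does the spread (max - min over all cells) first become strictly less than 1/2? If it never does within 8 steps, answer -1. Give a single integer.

Answer: 4

Derivation:
Step 1: max=4, min=3, spread=1
Step 2: max=15/4, min=3, spread=3/4
Step 3: max=2579/720, min=3, spread=419/720
Step 4: max=150803/43200, min=679/225, spread=4087/8640
  -> spread < 1/2 first at step 4
Step 5: max=328831/96000, min=164449/54000, spread=65659/172800
Step 6: max=525830263/155520000, min=1658551/540000, spread=1926703/6220800
Step 7: max=31236366517/9331200000, min=300926677/97200000, spread=93896221/373248000
Step 8: max=620036380501/186624000000, min=36352946711/11664000000, spread=61422773/298598400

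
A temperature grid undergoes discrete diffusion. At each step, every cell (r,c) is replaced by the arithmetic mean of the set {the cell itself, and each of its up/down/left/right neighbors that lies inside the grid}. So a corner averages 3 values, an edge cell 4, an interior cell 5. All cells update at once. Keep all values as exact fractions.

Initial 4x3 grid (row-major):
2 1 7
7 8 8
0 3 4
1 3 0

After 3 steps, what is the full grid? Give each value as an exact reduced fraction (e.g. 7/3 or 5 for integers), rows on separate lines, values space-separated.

After step 1:
  10/3 9/2 16/3
  17/4 27/5 27/4
  11/4 18/5 15/4
  4/3 7/4 7/3
After step 2:
  145/36 557/120 199/36
  59/15 49/10 637/120
  179/60 69/20 493/120
  35/18 541/240 47/18
After step 3:
  4537/1080 1375/288 1393/270
  713/180 667/150 893/180
  277/90 4247/1200 1393/360
  5171/2160 7387/2880 6461/2160

Answer: 4537/1080 1375/288 1393/270
713/180 667/150 893/180
277/90 4247/1200 1393/360
5171/2160 7387/2880 6461/2160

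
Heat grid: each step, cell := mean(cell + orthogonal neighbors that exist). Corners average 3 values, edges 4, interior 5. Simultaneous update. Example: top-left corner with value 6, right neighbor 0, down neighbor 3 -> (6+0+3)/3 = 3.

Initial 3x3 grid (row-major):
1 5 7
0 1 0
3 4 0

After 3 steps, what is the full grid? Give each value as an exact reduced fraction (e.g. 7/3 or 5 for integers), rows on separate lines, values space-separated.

Answer: 337/144 1253/480 67/24
5873/2880 2681/1200 1697/720
817/432 1387/720 217/108

Derivation:
After step 1:
  2 7/2 4
  5/4 2 2
  7/3 2 4/3
After step 2:
  9/4 23/8 19/6
  91/48 43/20 7/3
  67/36 23/12 16/9
After step 3:
  337/144 1253/480 67/24
  5873/2880 2681/1200 1697/720
  817/432 1387/720 217/108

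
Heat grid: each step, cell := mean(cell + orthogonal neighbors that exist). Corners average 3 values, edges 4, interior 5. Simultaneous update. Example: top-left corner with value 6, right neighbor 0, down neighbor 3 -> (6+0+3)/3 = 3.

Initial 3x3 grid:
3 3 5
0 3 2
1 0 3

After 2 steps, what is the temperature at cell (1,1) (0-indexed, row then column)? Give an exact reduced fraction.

Answer: 237/100

Derivation:
Step 1: cell (1,1) = 8/5
Step 2: cell (1,1) = 237/100
Full grid after step 2:
  29/12 313/120 121/36
  341/240 237/100 197/80
  23/18 107/80 20/9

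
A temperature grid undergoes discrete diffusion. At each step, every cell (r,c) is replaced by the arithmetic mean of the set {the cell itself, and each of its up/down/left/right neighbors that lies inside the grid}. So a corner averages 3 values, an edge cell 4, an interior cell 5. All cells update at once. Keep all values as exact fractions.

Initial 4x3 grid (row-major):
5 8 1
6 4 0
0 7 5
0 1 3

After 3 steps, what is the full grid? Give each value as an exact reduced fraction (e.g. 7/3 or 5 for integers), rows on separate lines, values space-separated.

After step 1:
  19/3 9/2 3
  15/4 5 5/2
  13/4 17/5 15/4
  1/3 11/4 3
After step 2:
  175/36 113/24 10/3
  55/12 383/100 57/16
  161/60 363/100 253/80
  19/9 569/240 19/6
After step 3:
  1019/216 30119/7200 557/144
  7181/1800 24377/6000 8333/2400
  11707/3600 4703/1500 8113/2400
  5159/2160 40603/14400 29/10

Answer: 1019/216 30119/7200 557/144
7181/1800 24377/6000 8333/2400
11707/3600 4703/1500 8113/2400
5159/2160 40603/14400 29/10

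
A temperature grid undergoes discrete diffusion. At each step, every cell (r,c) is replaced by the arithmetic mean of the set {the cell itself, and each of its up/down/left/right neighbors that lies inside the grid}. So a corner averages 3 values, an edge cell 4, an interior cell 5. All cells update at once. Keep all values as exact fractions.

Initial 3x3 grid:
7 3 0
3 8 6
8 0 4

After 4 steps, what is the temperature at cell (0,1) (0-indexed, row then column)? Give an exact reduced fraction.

Step 1: cell (0,1) = 9/2
Step 2: cell (0,1) = 95/24
Step 3: cell (0,1) = 6469/1440
Step 4: cell (0,1) = 371183/86400
Full grid after step 4:
  30197/6480 371183/86400 4537/1080
  14629/3200 161521/36000 353033/86400
  60659/12960 15617/3600 55189/12960

Answer: 371183/86400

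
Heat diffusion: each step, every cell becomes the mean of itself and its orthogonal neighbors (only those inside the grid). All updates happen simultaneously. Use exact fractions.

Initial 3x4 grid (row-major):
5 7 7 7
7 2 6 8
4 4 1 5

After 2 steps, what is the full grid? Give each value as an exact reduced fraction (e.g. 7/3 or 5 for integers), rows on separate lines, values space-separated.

Answer: 193/36 353/60 181/30 247/36
631/120 9/2 109/20 233/40
49/12 339/80 973/240 91/18

Derivation:
After step 1:
  19/3 21/4 27/4 22/3
  9/2 26/5 24/5 13/2
  5 11/4 4 14/3
After step 2:
  193/36 353/60 181/30 247/36
  631/120 9/2 109/20 233/40
  49/12 339/80 973/240 91/18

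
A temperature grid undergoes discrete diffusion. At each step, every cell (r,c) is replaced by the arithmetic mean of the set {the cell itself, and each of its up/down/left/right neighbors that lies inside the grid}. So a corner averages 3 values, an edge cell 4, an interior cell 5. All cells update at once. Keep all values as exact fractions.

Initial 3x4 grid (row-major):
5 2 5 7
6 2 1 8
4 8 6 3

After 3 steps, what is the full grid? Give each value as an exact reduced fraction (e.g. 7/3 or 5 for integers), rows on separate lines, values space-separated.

After step 1:
  13/3 7/2 15/4 20/3
  17/4 19/5 22/5 19/4
  6 5 9/2 17/3
After step 2:
  145/36 923/240 1099/240 91/18
  1103/240 419/100 106/25 1289/240
  61/12 193/40 587/120 179/36
After step 3:
  4489/1080 29957/7200 31897/7200 2701/540
  64429/14400 6509/1500 13963/3000 70699/14400
  3481/720 1899/400 4259/900 10969/2160

Answer: 4489/1080 29957/7200 31897/7200 2701/540
64429/14400 6509/1500 13963/3000 70699/14400
3481/720 1899/400 4259/900 10969/2160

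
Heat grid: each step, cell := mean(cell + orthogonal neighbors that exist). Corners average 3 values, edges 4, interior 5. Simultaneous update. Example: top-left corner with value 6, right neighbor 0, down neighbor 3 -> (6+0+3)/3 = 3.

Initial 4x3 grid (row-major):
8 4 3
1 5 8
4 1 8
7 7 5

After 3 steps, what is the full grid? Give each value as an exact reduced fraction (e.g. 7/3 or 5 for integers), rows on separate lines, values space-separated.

After step 1:
  13/3 5 5
  9/2 19/5 6
  13/4 5 11/2
  6 5 20/3
After step 2:
  83/18 68/15 16/3
  953/240 243/50 203/40
  75/16 451/100 139/24
  19/4 17/3 103/18
After step 3:
  9443/2160 4351/900 1793/360
  32633/7200 27539/6000 1053/200
  10751/2400 30619/6000 18989/3600
  725/144 2323/450 1237/216

Answer: 9443/2160 4351/900 1793/360
32633/7200 27539/6000 1053/200
10751/2400 30619/6000 18989/3600
725/144 2323/450 1237/216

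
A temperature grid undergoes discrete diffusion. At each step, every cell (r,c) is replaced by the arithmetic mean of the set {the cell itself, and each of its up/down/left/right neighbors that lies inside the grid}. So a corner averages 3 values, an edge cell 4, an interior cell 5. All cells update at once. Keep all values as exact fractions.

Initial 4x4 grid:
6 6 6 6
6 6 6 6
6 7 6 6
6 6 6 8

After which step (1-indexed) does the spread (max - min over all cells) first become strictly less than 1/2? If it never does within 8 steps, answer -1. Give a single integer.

Step 1: max=20/3, min=6, spread=2/3
Step 2: max=59/9, min=6, spread=5/9
Step 3: max=13897/2160, min=2413/400, spread=2167/5400
  -> spread < 1/2 first at step 3
Step 4: max=413179/64800, min=43591/7200, spread=1043/3240
Step 5: max=12310609/1944000, min=436849/72000, spread=257843/972000
Step 6: max=73491491/11664000, min=7878671/1296000, spread=645863/2916000
Step 7: max=10981637737/1749600000, min=1184124253/194400000, spread=16225973/87480000
Step 8: max=328439948719/52488000000, min=35583681451/5832000000, spread=409340783/2624400000

Answer: 3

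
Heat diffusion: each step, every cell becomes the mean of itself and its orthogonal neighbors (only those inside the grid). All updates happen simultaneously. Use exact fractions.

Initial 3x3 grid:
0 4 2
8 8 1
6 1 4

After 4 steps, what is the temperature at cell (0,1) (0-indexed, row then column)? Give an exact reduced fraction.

Step 1: cell (0,1) = 7/2
Step 2: cell (0,1) = 427/120
Step 3: cell (0,1) = 27839/7200
Step 4: cell (0,1) = 1655383/432000
Full grid after step 4:
  5081/1200 1655383/432000 462523/129600
  208987/48000 729371/180000 3101141/864000
  194341/43200 1179547/288000 81733/21600

Answer: 1655383/432000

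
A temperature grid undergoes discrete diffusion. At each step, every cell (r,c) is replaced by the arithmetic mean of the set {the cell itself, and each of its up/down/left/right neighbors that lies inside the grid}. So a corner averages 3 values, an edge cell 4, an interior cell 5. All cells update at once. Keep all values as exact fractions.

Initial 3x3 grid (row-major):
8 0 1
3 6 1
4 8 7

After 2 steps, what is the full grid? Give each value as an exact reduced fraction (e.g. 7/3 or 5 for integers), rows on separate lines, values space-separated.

Answer: 38/9 701/240 49/18
1051/240 113/25 267/80
11/2 1211/240 46/9

Derivation:
After step 1:
  11/3 15/4 2/3
  21/4 18/5 15/4
  5 25/4 16/3
After step 2:
  38/9 701/240 49/18
  1051/240 113/25 267/80
  11/2 1211/240 46/9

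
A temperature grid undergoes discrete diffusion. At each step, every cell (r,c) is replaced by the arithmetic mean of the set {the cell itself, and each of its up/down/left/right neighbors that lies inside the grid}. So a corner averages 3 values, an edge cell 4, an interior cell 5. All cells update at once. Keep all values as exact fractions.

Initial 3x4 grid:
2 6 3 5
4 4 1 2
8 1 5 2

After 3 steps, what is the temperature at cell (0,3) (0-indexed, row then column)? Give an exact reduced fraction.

Step 1: cell (0,3) = 10/3
Step 2: cell (0,3) = 115/36
Step 3: cell (0,3) = 173/54
Full grid after step 3:
  353/90 2251/600 11941/3600 173/54
  29387/7200 21581/6000 19601/6000 21017/7200
  8657/2160 26987/7200 7369/2400 419/144

Answer: 173/54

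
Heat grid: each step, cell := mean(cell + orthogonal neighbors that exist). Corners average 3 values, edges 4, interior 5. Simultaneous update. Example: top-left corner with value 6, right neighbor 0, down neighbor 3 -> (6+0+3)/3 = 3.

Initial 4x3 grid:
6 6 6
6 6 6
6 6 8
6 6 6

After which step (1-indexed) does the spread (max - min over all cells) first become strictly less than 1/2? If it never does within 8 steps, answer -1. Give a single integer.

Step 1: max=20/3, min=6, spread=2/3
Step 2: max=391/60, min=6, spread=31/60
Step 3: max=3451/540, min=6, spread=211/540
  -> spread < 1/2 first at step 3
Step 4: max=340897/54000, min=5447/900, spread=14077/54000
Step 5: max=3056407/486000, min=327683/54000, spread=5363/24300
Step 6: max=91220809/14580000, min=182869/30000, spread=93859/583200
Step 7: max=5459074481/874800000, min=296936467/48600000, spread=4568723/34992000
Step 8: max=326708435629/52488000000, min=8929618889/1458000000, spread=8387449/83980800

Answer: 3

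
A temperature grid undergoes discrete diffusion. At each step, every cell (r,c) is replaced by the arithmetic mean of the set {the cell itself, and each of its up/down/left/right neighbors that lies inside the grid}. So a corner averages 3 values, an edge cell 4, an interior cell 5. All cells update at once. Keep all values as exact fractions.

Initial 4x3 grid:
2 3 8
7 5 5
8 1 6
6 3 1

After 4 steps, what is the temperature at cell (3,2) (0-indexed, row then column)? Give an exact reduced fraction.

Step 1: cell (3,2) = 10/3
Step 2: cell (3,2) = 28/9
Step 3: cell (3,2) = 2069/540
Step 4: cell (3,2) = 511771/129600
Full grid after step 4:
  104021/21600 2045917/432000 156469/32400
  85063/18000 213707/45000 987131/216000
  127337/27000 524827/120000 930071/216000
  577121/129600 136247/32000 511771/129600

Answer: 511771/129600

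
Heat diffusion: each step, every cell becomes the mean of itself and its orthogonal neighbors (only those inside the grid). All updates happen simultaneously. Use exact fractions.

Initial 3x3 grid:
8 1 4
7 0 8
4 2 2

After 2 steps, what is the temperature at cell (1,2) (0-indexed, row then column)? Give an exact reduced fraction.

Answer: 463/120

Derivation:
Step 1: cell (1,2) = 7/2
Step 2: cell (1,2) = 463/120
Full grid after step 2:
  40/9 991/240 133/36
  1081/240 171/50 463/120
  133/36 209/60 19/6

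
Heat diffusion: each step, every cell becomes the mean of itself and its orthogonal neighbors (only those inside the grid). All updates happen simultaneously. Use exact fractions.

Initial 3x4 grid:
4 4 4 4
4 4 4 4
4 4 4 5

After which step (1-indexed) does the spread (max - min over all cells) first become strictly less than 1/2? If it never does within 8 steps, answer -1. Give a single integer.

Step 1: max=13/3, min=4, spread=1/3
  -> spread < 1/2 first at step 1
Step 2: max=77/18, min=4, spread=5/18
Step 3: max=905/216, min=4, spread=41/216
Step 4: max=107897/25920, min=4, spread=4217/25920
Step 5: max=6429949/1555200, min=28879/7200, spread=38417/311040
Step 6: max=384448211/93312000, min=578597/144000, spread=1903471/18662400
Step 7: max=22995869089/5598720000, min=17395759/4320000, spread=18038617/223948800
Step 8: max=1376960982851/335923200000, min=1568126759/388800000, spread=883978523/13436928000

Answer: 1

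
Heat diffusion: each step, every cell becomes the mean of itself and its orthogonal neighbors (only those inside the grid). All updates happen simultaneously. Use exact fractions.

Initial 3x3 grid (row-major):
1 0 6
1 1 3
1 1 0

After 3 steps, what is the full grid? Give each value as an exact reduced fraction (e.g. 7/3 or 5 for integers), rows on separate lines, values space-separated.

Answer: 703/540 1559/900 83/40
517/450 2901/2000 13547/7200
709/720 18019/14400 3317/2160

Derivation:
After step 1:
  2/3 2 3
  1 6/5 5/2
  1 3/4 4/3
After step 2:
  11/9 103/60 5/2
  29/30 149/100 241/120
  11/12 257/240 55/36
After step 3:
  703/540 1559/900 83/40
  517/450 2901/2000 13547/7200
  709/720 18019/14400 3317/2160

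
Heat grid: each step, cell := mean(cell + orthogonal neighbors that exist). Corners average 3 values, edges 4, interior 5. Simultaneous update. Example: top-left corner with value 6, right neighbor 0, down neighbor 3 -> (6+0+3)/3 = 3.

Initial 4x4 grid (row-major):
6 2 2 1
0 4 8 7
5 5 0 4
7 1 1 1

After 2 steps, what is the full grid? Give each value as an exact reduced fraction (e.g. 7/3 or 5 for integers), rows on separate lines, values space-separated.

Answer: 119/36 793/240 857/240 139/36
217/60 73/20 397/100 233/60
23/6 363/100 291/100 17/5
145/36 139/48 197/80 23/12

Derivation:
After step 1:
  8/3 7/2 13/4 10/3
  15/4 19/5 21/5 5
  17/4 3 18/5 3
  13/3 7/2 3/4 2
After step 2:
  119/36 793/240 857/240 139/36
  217/60 73/20 397/100 233/60
  23/6 363/100 291/100 17/5
  145/36 139/48 197/80 23/12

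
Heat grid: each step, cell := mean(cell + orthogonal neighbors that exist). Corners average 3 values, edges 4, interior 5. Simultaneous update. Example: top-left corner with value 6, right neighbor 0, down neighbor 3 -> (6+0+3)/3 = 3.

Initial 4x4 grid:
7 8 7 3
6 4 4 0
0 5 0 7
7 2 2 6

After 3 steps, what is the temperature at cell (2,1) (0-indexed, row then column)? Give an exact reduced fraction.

Step 1: cell (2,1) = 11/5
Step 2: cell (2,1) = 197/50
Step 3: cell (2,1) = 7013/2000
Full grid after step 3:
  4153/720 2087/400 3419/720 1723/432
  11377/2400 9519/2000 23081/6000 5551/1440
  9929/2400 7013/2000 1493/400 8161/2400
  2459/720 2171/600 1979/600 2687/720

Answer: 7013/2000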